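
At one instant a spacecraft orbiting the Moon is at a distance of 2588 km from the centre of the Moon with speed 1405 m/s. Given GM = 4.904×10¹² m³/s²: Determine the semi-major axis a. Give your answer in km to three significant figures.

r = 2.588×10⁶ m.
Vis-viva rearranged: 1/a = 2/r − v²/μ = 7.728×10⁻⁷ − 4.025×10⁻⁷ = 3.703×10⁻⁷ m⁻¹.
a = 2.701×10⁶ m = 2700.8 km.

a ≈ 2700 km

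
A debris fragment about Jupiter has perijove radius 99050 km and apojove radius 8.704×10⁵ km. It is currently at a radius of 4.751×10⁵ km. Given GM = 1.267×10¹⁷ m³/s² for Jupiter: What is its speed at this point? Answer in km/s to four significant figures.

Semi-major axis a = (r_p + r_a)/2 = 4.8472×10⁵ km = 4.847×10⁸ m.
Vis-viva: v² = μ(2/r − 1/a) = 1.267×10¹⁷ × (4.210×10⁻⁹ − 2.063×10⁻⁹) = 2.720×10⁸ m²/s².
v = 16490 m/s = 16.49 km/s.

v ≈ 16.49 km/s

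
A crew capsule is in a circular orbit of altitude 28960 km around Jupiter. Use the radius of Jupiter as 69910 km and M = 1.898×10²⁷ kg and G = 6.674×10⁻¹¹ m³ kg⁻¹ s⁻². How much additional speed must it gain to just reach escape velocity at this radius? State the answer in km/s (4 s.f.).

Δv ≈ 14.83 km/s

μ = GM = 6.674×10⁻¹¹ × 1.898×10²⁷ = 1.267×10¹⁷ m³/s².
r = 69910 + 28960 = 98870 km = 9.8870×10⁷ m.
Circular speed v_c = √(μ/r) = 35790 m/s.
Escape speed v_esc = √(2μ/r) = √2 × v_c = 50620 m/s.
Δv = v_esc − v_c = 14830 m/s = 14.83 km/s.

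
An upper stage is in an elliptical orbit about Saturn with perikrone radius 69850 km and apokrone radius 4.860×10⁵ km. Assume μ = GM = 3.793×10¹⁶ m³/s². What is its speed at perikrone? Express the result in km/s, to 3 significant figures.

Semi-major axis a = (r_p + r_a)/2 = 2.7792×10⁵ km = 2.779×10⁸ m.
Vis-viva: v² = μ(2/r − 1/a) = 3.793×10¹⁶ × (2.863×10⁻⁸ − 3.598×10⁻⁹) = 9.496×10⁸ m²/s².
v = 30820 m/s = 30.82 km/s.

v ≈ 30.8 km/s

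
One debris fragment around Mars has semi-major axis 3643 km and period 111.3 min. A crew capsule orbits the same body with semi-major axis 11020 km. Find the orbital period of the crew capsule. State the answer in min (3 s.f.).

T₂ ≈ 586 min

Kepler's third law: T² ∝ a³, so T₂ = T₁ (a₂/a₁)^(3/2).
a₂/a₁ = 3.025, (a₂/a₁)^(3/2) = 5.261.
T₂ = 111.3 × 5.261 = 585.6 min.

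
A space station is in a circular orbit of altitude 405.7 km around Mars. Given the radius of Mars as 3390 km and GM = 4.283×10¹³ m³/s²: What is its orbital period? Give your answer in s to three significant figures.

T ≈ 7100 s

r = 3390 + 405.7 = 3795.7 km = 3.7957×10⁶ m.
Kepler's third law: T = 2π√(r³/μ) = 2π√((3.796×10⁶)³ / 4.283×10¹³).
r³/μ = 1.277×10⁶ s², so T = 2π × 1.130×10³ = 7.100×10³ s.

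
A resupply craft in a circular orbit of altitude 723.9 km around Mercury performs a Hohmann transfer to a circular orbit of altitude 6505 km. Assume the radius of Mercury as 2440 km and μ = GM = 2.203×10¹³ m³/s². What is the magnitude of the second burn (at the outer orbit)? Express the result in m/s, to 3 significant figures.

Δv ≈ 435 m/s

r₁ = 2440 + 723.9 = 3163.9 km = 3.1639×10⁶ m.
r₂ = 2440 + 6505 = 8945.0 km = 8.9450×10⁶ m.
Transfer ellipse a_t = (r₁ + r₂)/2 = 6.054×10⁶ m.
At r₁: circular v_c1 = √(μ/r₁) = 2639 m/s; transfer-periherm v_p = √[μ(2/r₁ − 1/a_t)] = 3207 m/s.
At r₂: circular v_c2 = √(μ/r₂) = 1569 m/s; transfer-apoherm v_a = √[μ(2/r₂ − 1/a_t)] = 1134 m/s.
Δv₂ = v_c2 − v_a = 434.9 m/s.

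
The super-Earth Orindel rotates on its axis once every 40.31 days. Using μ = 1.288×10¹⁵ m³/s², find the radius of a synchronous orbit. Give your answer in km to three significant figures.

r_sync ≈ 7.34×10⁵ km

T = 40.31 days = 3.483×10⁶ s.
A synchronous orbit has period T, so by Kepler's third law a = (μT²/4π²)^(1/3).
μT²/4π² = 1.288×10¹⁵ × (3.483×10⁶)² / 39.48 = 3.957×10²⁶ m³.
a = 7.342×10⁸ m = 7.3418×10⁵ km.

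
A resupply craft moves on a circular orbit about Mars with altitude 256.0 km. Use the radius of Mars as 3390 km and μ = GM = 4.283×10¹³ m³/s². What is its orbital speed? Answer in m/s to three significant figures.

v ≈ 3430 m/s

r = 3390 + 256.0 = 3646.0 km = 3.6460×10⁶ m.
For a circular orbit v = √(μ/r) = √(4.283×10¹³ / 3.646×10⁶) = √(1.175×10⁷) = 3427 m/s.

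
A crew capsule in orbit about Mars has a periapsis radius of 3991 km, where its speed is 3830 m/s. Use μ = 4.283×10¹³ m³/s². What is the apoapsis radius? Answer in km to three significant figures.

apoapsis radius ≈ 8620 km

r_p = 3.991×10⁶ m.
Specific energy ε = v²/2 − μ/r = -3.397×10⁶ J/kg, so a = −μ/(2ε) = 6.304×10⁶ m.
The apsides satisfy r_p + r_a = 2a, so the apoapsis radius is 2a − r_p = 8.616×10⁶ m = 8616.5 km.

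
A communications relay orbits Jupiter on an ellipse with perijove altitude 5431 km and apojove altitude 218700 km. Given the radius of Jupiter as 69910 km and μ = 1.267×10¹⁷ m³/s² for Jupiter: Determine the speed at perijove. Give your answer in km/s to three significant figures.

r_p = 69910 + 5431 = 75341 km = 7.5341×10⁷ m.
r_a = 69910 + 218700 = 288610 km = 2.8861×10⁸ m.
Semi-major axis a = (r_p + r_a)/2 = 1.8198×10⁵ km = 1.820×10⁸ m.
Vis-viva: v² = μ(2/r − 1/a) = 1.267×10¹⁷ × (2.655×10⁻⁸ − 5.495×10⁻⁹) = 2.667×10⁹ m²/s².
v = 51640 m/s = 51.64 km/s.

v ≈ 51.6 km/s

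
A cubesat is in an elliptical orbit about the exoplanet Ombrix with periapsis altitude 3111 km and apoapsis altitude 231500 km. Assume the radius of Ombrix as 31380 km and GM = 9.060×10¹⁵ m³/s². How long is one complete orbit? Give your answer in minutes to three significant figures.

T ≈ 1990 minutes

r_p = 31380 + 3111 = 34491 km = 3.4491×10⁷ m.
r_a = 31380 + 231500 = 262880 km = 2.6288×10⁸ m.
Semi-major axis a = (r_p + r_a)/2 = (34491 + 2.6288×10⁵)/2 = 1.4869×10⁵ km = 1.487×10⁸ m.
By Kepler's third law T = 2π√(a³/μ) = 2π × 1.905×10⁴ = 1.197×10⁵ s.
= 1995 minutes.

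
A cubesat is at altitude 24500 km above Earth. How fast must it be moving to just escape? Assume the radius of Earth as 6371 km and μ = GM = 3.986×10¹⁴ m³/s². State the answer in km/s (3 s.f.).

v_esc ≈ 5.08 km/s

r = 6371 + 24500 = 30871 km = 3.0871×10⁷ m.
Escape speed v_esc = √(2μ/r) = √(2 × 3.986×10¹⁴ / 3.087×10⁷) = √(2.582×10⁷) = 5082 m/s.
= 5.082 km/s.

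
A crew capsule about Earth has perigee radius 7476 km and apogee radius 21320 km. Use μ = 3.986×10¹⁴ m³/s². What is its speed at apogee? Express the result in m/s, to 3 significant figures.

Semi-major axis a = (r_p + r_a)/2 = 14398 km = 1.440×10⁷ m.
Vis-viva: v² = μ(2/r − 1/a) = 3.986×10¹⁴ × (9.381×10⁻⁸ − 6.945×10⁻⁸) = 9.708×10⁶ m²/s².
v = 3116 m/s.

v ≈ 3120 m/s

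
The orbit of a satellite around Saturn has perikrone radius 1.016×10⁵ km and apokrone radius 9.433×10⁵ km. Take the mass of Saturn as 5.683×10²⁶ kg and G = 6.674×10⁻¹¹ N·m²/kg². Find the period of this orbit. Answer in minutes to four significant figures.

μ = GM = 6.674×10⁻¹¹ × 5.683×10²⁶ = 3.793×10¹⁶ m³/s².
Semi-major axis a = (r_p + r_a)/2 = (1.0160×10⁵ + 9.4330×10⁵)/2 = 5.2245×10⁵ km = 5.224×10⁸ m.
By Kepler's third law T = 2π√(a³/μ) = 2π × 6.132×10⁴ = 3.853×10⁵ s.
= 6421 minutes.

T ≈ 6421 minutes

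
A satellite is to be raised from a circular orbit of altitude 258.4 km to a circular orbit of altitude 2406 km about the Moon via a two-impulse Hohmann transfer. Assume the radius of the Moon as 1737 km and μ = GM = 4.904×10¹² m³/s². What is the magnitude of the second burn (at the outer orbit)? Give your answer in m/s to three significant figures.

r₁ = 1737 + 258.4 = 1995.4 km = 1.9954×10⁶ m.
r₂ = 1737 + 2406 = 4143.0 km = 4.1430×10⁶ m.
Transfer ellipse a_t = (r₁ + r₂)/2 = 3.069×10⁶ m.
At r₁: circular v_c1 = √(μ/r₁) = 1568 m/s; transfer-perilune v_p = √[μ(2/r₁ − 1/a_t)] = 1821 m/s.
At r₂: circular v_c2 = √(μ/r₂) = 1088 m/s; transfer-apolune v_a = √[μ(2/r₂ − 1/a_t)] = 877.2 m/s.
Δv₂ = v_c2 − v_a = 210.7 m/s.

Δv ≈ 211 m/s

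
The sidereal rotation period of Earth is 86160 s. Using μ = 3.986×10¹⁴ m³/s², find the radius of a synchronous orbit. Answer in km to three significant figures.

A synchronous orbit has period T, so by Kepler's third law a = (μT²/4π²)^(1/3).
μT²/4π² = 3.986×10¹⁴ × (8.616×10⁴)² / 39.48 = 7.495×10²² m³.
a = 4.216×10⁷ m = 42163 km.

r_sync ≈ 42200 km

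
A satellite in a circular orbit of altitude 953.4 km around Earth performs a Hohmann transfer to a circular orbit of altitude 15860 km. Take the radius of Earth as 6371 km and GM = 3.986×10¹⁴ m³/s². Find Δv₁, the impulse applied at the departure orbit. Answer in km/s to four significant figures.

Δv ≈ 1.671 km/s

r₁ = 6371 + 953.4 = 7324.4 km = 7.3244×10⁶ m.
r₂ = 6371 + 15860 = 22231 km = 2.2231×10⁷ m.
Transfer ellipse a_t = (r₁ + r₂)/2 = 1.478×10⁷ m.
At r₁: circular v_c1 = √(μ/r₁) = 7377 m/s; transfer-perigee v_p = √[μ(2/r₁ − 1/a_t)] = 9048 m/s.
Δv₁ = v_p − v_c1 = 1671 m/s.
= 1.671 km/s.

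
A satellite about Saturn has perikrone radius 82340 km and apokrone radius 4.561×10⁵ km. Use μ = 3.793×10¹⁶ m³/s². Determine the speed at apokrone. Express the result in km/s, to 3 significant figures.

v ≈ 5.04 km/s

Semi-major axis a = (r_p + r_a)/2 = 2.6922×10⁵ km = 2.692×10⁸ m.
Vis-viva: v² = μ(2/r − 1/a) = 3.793×10¹⁶ × (4.385×10⁻⁹ − 3.714×10⁻⁹) = 2.543×10⁷ m²/s².
v = 5043 m/s = 5.043 km/s.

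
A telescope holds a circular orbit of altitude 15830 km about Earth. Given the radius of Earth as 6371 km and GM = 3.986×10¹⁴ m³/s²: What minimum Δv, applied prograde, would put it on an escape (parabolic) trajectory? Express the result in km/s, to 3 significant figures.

r = 6371 + 15830 = 22201 km = 2.2201×10⁷ m.
Circular speed v_c = √(μ/r) = 4237 m/s.
Escape speed v_esc = √(2μ/r) = √2 × v_c = 5992 m/s.
Δv = v_esc − v_c = 1755 m/s = 1.755 km/s.

Δv ≈ 1.76 km/s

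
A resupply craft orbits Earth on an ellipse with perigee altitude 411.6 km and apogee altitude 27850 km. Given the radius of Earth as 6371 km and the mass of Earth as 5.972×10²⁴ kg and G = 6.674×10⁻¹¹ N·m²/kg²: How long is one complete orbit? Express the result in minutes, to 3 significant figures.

μ = GM = 6.674×10⁻¹¹ × 5.972×10²⁴ = 3.986×10¹⁴ m³/s².
r_p = 6371 + 411.6 = 6782.6 km = 6.7826×10⁶ m.
r_a = 6371 + 27850 = 34221 km = 3.4221×10⁷ m.
Semi-major axis a = (r_p + r_a)/2 = (6782.6 + 34221)/2 = 20502 km = 2.050×10⁷ m.
By Kepler's third law T = 2π√(a³/μ) = 2π × 4.650×10³ = 2.922×10⁴ s.
= 486.9 minutes.

T ≈ 487 minutes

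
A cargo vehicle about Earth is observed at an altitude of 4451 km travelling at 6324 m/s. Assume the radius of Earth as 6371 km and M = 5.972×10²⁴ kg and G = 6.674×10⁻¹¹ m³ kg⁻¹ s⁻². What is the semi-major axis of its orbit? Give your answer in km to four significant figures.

a ≈ 11840 km

μ = GM = 6.674×10⁻¹¹ × 5.972×10²⁴ = 3.986×10¹⁴ m³/s².
r = 6371 + 4451 = 10822 km = 1.082×10⁷ m.
Specific orbital energy ε = v²/2 − μ/r = (6324)²/2 − 3.986×10¹⁴/1.082×10⁷ = -1.683×10⁷ J/kg.
Since ε = −μ/(2a), a = −μ/(2ε) = 1.184×10⁷ m = 11839 km.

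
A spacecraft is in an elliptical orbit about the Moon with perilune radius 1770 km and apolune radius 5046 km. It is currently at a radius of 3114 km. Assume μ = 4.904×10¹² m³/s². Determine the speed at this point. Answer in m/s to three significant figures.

v ≈ 1310 m/s

Semi-major axis a = (r_p + r_a)/2 = 3408.0 km = 3.408×10⁶ m.
Vis-viva: v² = μ(2/r − 1/a) = 4.904×10¹² × (6.423×10⁻⁷ − 2.934×10⁻⁷) = 1.711×10⁶ m²/s².
v = 1308 m/s.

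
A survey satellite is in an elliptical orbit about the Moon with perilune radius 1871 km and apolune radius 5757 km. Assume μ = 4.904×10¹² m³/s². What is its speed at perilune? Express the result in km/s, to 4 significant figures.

v ≈ 1.989 km/s

Semi-major axis a = (r_p + r_a)/2 = 3814.0 km = 3.814×10⁶ m.
Vis-viva: v² = μ(2/r − 1/a) = 4.904×10¹² × (1.069×10⁻⁶ − 2.622×10⁻⁷) = 3.956×10⁶ m²/s².
v = 1989 m/s = 1.989 km/s.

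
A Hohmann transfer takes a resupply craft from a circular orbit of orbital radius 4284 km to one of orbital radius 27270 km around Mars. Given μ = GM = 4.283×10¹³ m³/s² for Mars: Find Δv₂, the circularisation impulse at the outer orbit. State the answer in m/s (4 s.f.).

r₁ = 4284 km = 4.284×10⁶ m.
r₂ = 27270 km = 2.727×10⁷ m.
Transfer ellipse a_t = (r₁ + r₂)/2 = 1.578×10⁷ m.
At r₁: circular v_c1 = √(μ/r₁) = 3162 m/s; transfer-periapsis v_p = √[μ(2/r₁ − 1/a_t)] = 4157 m/s.
At r₂: circular v_c2 = √(μ/r₂) = 1253 m/s; transfer-apoapsis v_a = √[μ(2/r₂ − 1/a_t)] = 653.0 m/s.
Δv₂ = v_c2 − v_a = 600.2 m/s.

Δv ≈ 600.2 m/s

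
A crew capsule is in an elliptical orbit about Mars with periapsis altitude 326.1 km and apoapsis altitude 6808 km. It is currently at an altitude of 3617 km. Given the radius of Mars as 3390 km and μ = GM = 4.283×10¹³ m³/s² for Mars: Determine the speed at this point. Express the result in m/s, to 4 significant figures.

r_p = 3390 + 326.1 = 3716.1 km = 3.7161×10⁶ m.
r_a = 3390 + 6808 = 10198 km = 1.0198×10⁷ m.
r = 3390 + 3617 = 7007.0 km = 7.007×10⁶ m.
Semi-major axis a = (r_p + r_a)/2 = 6957.1 km = 6.957×10⁶ m.
Vis-viva: v² = μ(2/r − 1/a) = 4.283×10¹³ × (2.854×10⁻⁷ − 1.437×10⁻⁷) = 6.069×10⁶ m²/s².
v = 2463 m/s.

v ≈ 2463 m/s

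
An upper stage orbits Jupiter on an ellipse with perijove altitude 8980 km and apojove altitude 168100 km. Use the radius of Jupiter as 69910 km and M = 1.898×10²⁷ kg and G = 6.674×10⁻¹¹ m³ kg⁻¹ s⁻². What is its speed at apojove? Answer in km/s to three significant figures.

v ≈ 16.3 km/s

μ = GM = 6.674×10⁻¹¹ × 1.898×10²⁷ = 1.267×10¹⁷ m³/s².
r_p = 69910 + 8980 = 78890 km = 7.8890×10⁷ m.
r_a = 69910 + 168100 = 238010 km = 2.3801×10⁸ m.
Semi-major axis a = (r_p + r_a)/2 = 1.5845×10⁵ km = 1.584×10⁸ m.
Vis-viva: v² = μ(2/r − 1/a) = 1.267×10¹⁷ × (8.403×10⁻⁹ − 6.311×10⁻⁹) = 2.650×10⁸ m²/s².
v = 16280 m/s = 16.28 km/s.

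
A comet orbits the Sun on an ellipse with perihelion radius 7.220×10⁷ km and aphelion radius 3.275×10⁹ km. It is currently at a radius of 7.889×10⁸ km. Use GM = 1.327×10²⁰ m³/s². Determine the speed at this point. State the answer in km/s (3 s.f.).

v ≈ 16.0 km/s

Semi-major axis a = (r_p + r_a)/2 = 1.6736×10⁹ km = 1.674×10¹² m.
Vis-viva: v² = μ(2/r − 1/a) = 1.327×10²⁰ × (2.535×10⁻¹² − 5.975×10⁻¹³) = 2.571×10⁸ m²/s².
v = 16040 m/s = 16.04 km/s.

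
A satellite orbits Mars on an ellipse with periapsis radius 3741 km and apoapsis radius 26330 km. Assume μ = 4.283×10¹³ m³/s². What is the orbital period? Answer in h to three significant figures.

Semi-major axis a = (r_p + r_a)/2 = (3741.0 + 26330)/2 = 15036 km = 1.504×10⁷ m.
By Kepler's third law T = 2π√(a³/μ) = 2π × 8.908×10³ = 5.597×10⁴ s.
= 15.55 h.

T ≈ 15.5 h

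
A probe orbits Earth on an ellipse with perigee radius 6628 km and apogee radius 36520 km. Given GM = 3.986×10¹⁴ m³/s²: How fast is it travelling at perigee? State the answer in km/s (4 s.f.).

v ≈ 10.09 km/s

Semi-major axis a = (r_p + r_a)/2 = 21574 km = 2.157×10⁷ m.
Vis-viva: v² = μ(2/r − 1/a) = 3.986×10¹⁴ × (3.018×10⁻⁷ − 4.635×10⁻⁸) = 1.018×10⁸ m²/s².
v = 10090 m/s = 10.09 km/s.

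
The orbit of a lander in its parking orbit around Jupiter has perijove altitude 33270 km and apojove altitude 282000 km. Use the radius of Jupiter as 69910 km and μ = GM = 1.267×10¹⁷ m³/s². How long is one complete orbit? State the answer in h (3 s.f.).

T ≈ 16.8 h

r_p = 69910 + 33270 = 103180 km = 1.0318×10⁸ m.
r_a = 69910 + 282000 = 351910 km = 3.5191×10⁸ m.
Semi-major axis a = (r_p + r_a)/2 = (1.0318×10⁵ + 3.5191×10⁵)/2 = 2.2754×10⁵ km = 2.275×10⁸ m.
By Kepler's third law T = 2π√(a³/μ) = 2π × 9.643×10³ = 6.059×10⁴ s.
= 16.83 h.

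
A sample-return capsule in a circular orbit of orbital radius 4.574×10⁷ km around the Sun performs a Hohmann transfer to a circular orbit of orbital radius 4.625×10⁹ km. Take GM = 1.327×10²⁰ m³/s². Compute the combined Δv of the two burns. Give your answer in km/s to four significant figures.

Δv_total ≈ 26.54 km/s

r₁ = 4.574×10⁷ km = 4.574×10¹⁰ m.
r₂ = 4.625×10⁹ km = 4.625×10¹² m.
Transfer ellipse a_t = (r₁ + r₂)/2 = 2.335×10¹² m.
At r₁: circular v_c1 = √(μ/r₁) = 53860 m/s; transfer-perihelion v_p = √[μ(2/r₁ − 1/a_t)] = 75800 m/s.
Δv₁ = v_p − v_c1 = 21940 m/s.
At r₂: circular v_c2 = √(μ/r₂) = 5356 m/s; transfer-aphelion v_a = √[μ(2/r₂ − 1/a_t)] = 749.6 m/s.
Δv₂ = v_c2 − v_a = 4607 m/s.
Total Δv = Δv₁ + Δv₂ = 26540 m/s = 26.54 km/s.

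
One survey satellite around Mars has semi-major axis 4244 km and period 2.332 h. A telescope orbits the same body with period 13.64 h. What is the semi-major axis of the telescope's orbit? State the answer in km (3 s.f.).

a₂ ≈ 13800 km

Kepler's third law: a³ ∝ T², so a₂ = a₁ (T₂/T₁)^(2/3).
T₂/T₁ = 5.849, (T₂/T₁)^(2/3) = 3.246.
a₂ = 4244 × 3.246 = 13780 km.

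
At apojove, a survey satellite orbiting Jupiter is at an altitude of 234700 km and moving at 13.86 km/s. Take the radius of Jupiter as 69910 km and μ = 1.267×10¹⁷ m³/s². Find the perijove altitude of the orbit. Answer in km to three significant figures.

r_a = 69910 + 234700 = 3.0461×10⁵ km = 3.046×10⁸ m.
Specific energy ε = v²/2 − μ/r = -3.199×10⁸ J/kg, so a = −μ/(2ε) = 1.980×10⁸ m.
The apsides satisfy r_p + r_a = 2a, so the perijove radius is 2a − r_a = 9.146×10⁷ m = 91461 km.
Perijove altitude = 91461 − 69910 = 21551 km.

perijove altitude ≈ 21600 km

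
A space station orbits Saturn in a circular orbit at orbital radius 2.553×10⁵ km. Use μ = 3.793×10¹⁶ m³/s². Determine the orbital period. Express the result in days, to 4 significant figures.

r = 2.553×10⁵ km = 2.553×10⁸ m.
Kepler's third law: T = 2π√(r³/μ) = 2π√((2.553×10⁸)³ / 3.793×10¹⁶).
r³/μ = 4.387×10⁸ s², so T = 2π × 2.095×10⁴ = 1.316×10⁵ s.
Converting: 1.316×10⁵ s ÷ 86400 = 1.523 days.

T ≈ 1.523 days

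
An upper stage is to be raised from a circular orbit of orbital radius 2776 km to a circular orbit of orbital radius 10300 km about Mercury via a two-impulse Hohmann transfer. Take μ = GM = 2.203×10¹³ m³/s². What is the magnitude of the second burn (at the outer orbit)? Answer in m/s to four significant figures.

Δv ≈ 509.5 m/s

r₁ = 2776 km = 2.776×10⁶ m.
r₂ = 10300 km = 1.030×10⁷ m.
Transfer ellipse a_t = (r₁ + r₂)/2 = 6.538×10⁶ m.
At r₁: circular v_c1 = √(μ/r₁) = 2817 m/s; transfer-periherm v_p = √[μ(2/r₁ − 1/a_t)] = 3536 m/s.
At r₂: circular v_c2 = √(μ/r₂) = 1462 m/s; transfer-apoherm v_a = √[μ(2/r₂ − 1/a_t)] = 953.0 m/s.
Δv₂ = v_c2 − v_a = 509.5 m/s.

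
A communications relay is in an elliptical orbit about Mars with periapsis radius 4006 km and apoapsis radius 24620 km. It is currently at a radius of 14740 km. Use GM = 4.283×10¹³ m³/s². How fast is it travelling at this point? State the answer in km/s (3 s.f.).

Semi-major axis a = (r_p + r_a)/2 = 14313 km = 1.431×10⁷ m.
Vis-viva: v² = μ(2/r − 1/a) = 4.283×10¹³ × (1.357×10⁻⁷ − 6.987×10⁻⁸) = 2.819×10⁶ m²/s².
v = 1679 m/s = 1.679 km/s.

v ≈ 1.68 km/s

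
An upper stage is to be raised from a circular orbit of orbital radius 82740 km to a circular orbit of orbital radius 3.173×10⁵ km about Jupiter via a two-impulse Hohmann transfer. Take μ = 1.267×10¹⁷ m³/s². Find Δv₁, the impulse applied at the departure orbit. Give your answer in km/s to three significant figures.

r₁ = 82740 km = 8.274×10⁷ m.
r₂ = 3.173×10⁵ km = 3.173×10⁸ m.
Transfer ellipse a_t = (r₁ + r₂)/2 = 2.000×10⁸ m.
At r₁: circular v_c1 = √(μ/r₁) = 39130 m/s; transfer-perijove v_p = √[μ(2/r₁ − 1/a_t)] = 49290 m/s.
Δv₁ = v_p − v_c1 = 10150 m/s.
= 10.15 km/s.

Δv ≈ 10.2 km/s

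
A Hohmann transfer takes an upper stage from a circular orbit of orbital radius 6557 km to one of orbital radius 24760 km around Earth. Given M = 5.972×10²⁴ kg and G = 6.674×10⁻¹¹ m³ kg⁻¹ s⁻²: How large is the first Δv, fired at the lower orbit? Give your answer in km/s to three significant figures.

μ = GM = 6.674×10⁻¹¹ × 5.972×10²⁴ = 3.986×10¹⁴ m³/s².
r₁ = 6557 km = 6.557×10⁶ m.
r₂ = 24760 km = 2.476×10⁷ m.
Transfer ellipse a_t = (r₁ + r₂)/2 = 1.566×10⁷ m.
At r₁: circular v_c1 = √(μ/r₁) = 7797 m/s; transfer-perigee v_p = √[μ(2/r₁ − 1/a_t)] = 9804 m/s.
Δv₁ = v_p − v_c1 = 2007 m/s.
= 2.007 km/s.

Δv ≈ 2.01 km/s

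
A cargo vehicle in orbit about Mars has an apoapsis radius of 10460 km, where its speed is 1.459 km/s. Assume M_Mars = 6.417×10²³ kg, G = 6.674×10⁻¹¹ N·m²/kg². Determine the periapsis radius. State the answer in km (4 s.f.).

periapsis radius ≈ 3674 km

μ = GM = 6.674×10⁻¹¹ × 6.417×10²³ = 4.283×10¹³ m³/s².
r_a = 1.046×10⁷ m.
Specific energy ε = v²/2 − μ/r = -3.030×10⁶ J/kg, so a = −μ/(2ε) = 7.067×10⁶ m.
The apsides satisfy r_p + r_a = 2a, so the periapsis radius is 2a − r_a = 3.674×10⁶ m = 3674.2 km.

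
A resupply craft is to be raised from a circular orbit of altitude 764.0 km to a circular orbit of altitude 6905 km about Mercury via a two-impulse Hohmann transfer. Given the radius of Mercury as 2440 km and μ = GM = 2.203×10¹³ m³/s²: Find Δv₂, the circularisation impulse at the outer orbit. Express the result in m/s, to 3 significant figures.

Δv ≈ 438 m/s

r₁ = 2440 + 764.0 = 3204.0 km = 3.2040×10⁶ m.
r₂ = 2440 + 6905 = 9345.0 km = 9.3450×10⁶ m.
Transfer ellipse a_t = (r₁ + r₂)/2 = 6.274×10⁶ m.
At r₁: circular v_c1 = √(μ/r₁) = 2622 m/s; transfer-periherm v_p = √[μ(2/r₁ − 1/a_t)] = 3200 m/s.
At r₂: circular v_c2 = √(μ/r₂) = 1535 m/s; transfer-apoherm v_a = √[μ(2/r₂ − 1/a_t)] = 1097 m/s.
Δv₂ = v_c2 − v_a = 438.2 m/s.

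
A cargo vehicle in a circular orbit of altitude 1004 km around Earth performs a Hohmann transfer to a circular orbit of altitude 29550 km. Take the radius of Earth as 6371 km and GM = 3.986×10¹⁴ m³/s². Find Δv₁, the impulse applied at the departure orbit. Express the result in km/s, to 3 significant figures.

r₁ = 6371 + 1004 = 7375.0 km = 7.3750×10⁶ m.
r₂ = 6371 + 29550 = 35921 km = 3.5921×10⁷ m.
Transfer ellipse a_t = (r₁ + r₂)/2 = 2.165×10⁷ m.
At r₁: circular v_c1 = √(μ/r₁) = 7352 m/s; transfer-perigee v_p = √[μ(2/r₁ − 1/a_t)] = 9470 m/s.
Δv₁ = v_p − v_c1 = 2118 m/s.
= 2.118 km/s.

Δv ≈ 2.12 km/s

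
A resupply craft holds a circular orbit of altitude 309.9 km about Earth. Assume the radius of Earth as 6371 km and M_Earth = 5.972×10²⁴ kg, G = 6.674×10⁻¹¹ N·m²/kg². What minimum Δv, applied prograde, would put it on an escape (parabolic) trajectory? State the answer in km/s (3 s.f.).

μ = GM = 6.674×10⁻¹¹ × 5.972×10²⁴ = 3.986×10¹⁴ m³/s².
r = 6371 + 309.9 = 6680.9 km = 6.6809×10⁶ m.
Circular speed v_c = √(μ/r) = 7724 m/s.
Escape speed v_esc = √(2μ/r) = √2 × v_c = 10920 m/s.
Δv = v_esc − v_c = 3199 m/s = 3.199 km/s.

Δv ≈ 3.20 km/s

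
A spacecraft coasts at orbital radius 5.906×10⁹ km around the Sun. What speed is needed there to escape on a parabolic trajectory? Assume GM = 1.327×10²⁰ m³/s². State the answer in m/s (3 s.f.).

v_esc ≈ 6700 m/s

r = 5.906×10⁹ km = 5.906×10¹² m.
Escape speed v_esc = √(2μ/r) = √(2 × 1.327×10²⁰ / 5.906×10¹²) = √(4.494×10⁷) = 6704 m/s.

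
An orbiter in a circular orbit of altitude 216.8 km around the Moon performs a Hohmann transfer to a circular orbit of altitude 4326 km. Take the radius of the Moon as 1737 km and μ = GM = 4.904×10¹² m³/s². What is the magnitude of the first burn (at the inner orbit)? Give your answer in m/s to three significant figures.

r₁ = 1737 + 216.8 = 1953.8 km = 1.9538×10⁶ m.
r₂ = 1737 + 4326 = 6063.0 km = 6.0630×10⁶ m.
Transfer ellipse a_t = (r₁ + r₂)/2 = 4.008×10⁶ m.
At r₁: circular v_c1 = √(μ/r₁) = 1584 m/s; transfer-perilune v_p = √[μ(2/r₁ − 1/a_t)] = 1948 m/s.
Δv₁ = v_p − v_c1 = 364.2 m/s.

Δv ≈ 364 m/s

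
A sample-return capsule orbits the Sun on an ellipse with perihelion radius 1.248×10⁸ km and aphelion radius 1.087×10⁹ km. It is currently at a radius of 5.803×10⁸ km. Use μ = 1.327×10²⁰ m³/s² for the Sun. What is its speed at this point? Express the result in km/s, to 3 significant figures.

Semi-major axis a = (r_p + r_a)/2 = 6.0590×10⁸ km = 6.059×10¹¹ m.
Vis-viva: v² = μ(2/r − 1/a) = 1.327×10²⁰ × (3.446×10⁻¹² − 1.650×10⁻¹²) = 2.383×10⁸ m²/s².
v = 15440 m/s = 15.44 km/s.

v ≈ 15.4 km/s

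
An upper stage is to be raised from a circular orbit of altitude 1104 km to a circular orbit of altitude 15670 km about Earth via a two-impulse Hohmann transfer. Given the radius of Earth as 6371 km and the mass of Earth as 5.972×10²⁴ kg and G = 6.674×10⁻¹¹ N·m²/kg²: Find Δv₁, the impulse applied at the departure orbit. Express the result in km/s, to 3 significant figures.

Δv ≈ 1.62 km/s

μ = GM = 6.674×10⁻¹¹ × 5.972×10²⁴ = 3.986×10¹⁴ m³/s².
r₁ = 6371 + 1104 = 7475.0 km = 7.4750×10⁶ m.
r₂ = 6371 + 15670 = 22041 km = 2.2041×10⁷ m.
Transfer ellipse a_t = (r₁ + r₂)/2 = 1.476×10⁷ m.
At r₁: circular v_c1 = √(μ/r₁) = 7302 m/s; transfer-perigee v_p = √[μ(2/r₁ − 1/a_t)] = 8924 m/s.
Δv₁ = v_p − v_c1 = 1622 m/s.
= 1.622 km/s.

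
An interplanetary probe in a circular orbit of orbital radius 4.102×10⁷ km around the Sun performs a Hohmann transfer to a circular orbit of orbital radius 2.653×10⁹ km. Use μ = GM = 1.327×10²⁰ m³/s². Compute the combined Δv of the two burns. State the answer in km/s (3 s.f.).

Δv_total ≈ 28.8 km/s

r₁ = 4.102×10⁷ km = 4.102×10¹⁰ m.
r₂ = 2.653×10⁹ km = 2.653×10¹² m.
Transfer ellipse a_t = (r₁ + r₂)/2 = 1.347×10¹² m.
At r₁: circular v_c1 = √(μ/r₁) = 56880 m/s; transfer-perihelion v_p = √[μ(2/r₁ − 1/a_t)] = 79820 m/s.
Δv₁ = v_p − v_c1 = 22940 m/s.
At r₂: circular v_c2 = √(μ/r₂) = 7072 m/s; transfer-aphelion v_a = √[μ(2/r₂ − 1/a_t)] = 1234 m/s.
Δv₂ = v_c2 − v_a = 5838 m/s.
Total Δv = Δv₁ + Δv₂ = 28780 m/s = 28.78 km/s.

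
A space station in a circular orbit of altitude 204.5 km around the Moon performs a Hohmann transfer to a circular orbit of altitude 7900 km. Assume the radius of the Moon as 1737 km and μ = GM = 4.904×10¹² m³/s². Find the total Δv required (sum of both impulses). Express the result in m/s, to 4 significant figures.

Δv_total ≈ 761.5 m/s

r₁ = 1737 + 204.5 = 1941.5 km = 1.9415×10⁶ m.
r₂ = 1737 + 7900 = 9637.0 km = 9.6370×10⁶ m.
Transfer ellipse a_t = (r₁ + r₂)/2 = 5.789×10⁶ m.
At r₁: circular v_c1 = √(μ/r₁) = 1589 m/s; transfer-perilune v_p = √[μ(2/r₁ − 1/a_t)] = 2051 m/s.
Δv₁ = v_p − v_c1 = 461.2 m/s.
At r₂: circular v_c2 = √(μ/r₂) = 713.4 m/s; transfer-apolune v_a = √[μ(2/r₂ − 1/a_t)] = 413.1 m/s.
Δv₂ = v_c2 − v_a = 300.2 m/s.
Total Δv = Δv₁ + Δv₂ = 761.5 m/s.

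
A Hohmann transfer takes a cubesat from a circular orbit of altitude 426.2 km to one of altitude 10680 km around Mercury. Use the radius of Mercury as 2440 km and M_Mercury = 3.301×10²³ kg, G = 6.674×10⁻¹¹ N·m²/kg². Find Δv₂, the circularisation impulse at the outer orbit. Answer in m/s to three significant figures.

μ = GM = 6.674×10⁻¹¹ × 3.301×10²³ = 2.203×10¹³ m³/s².
r₁ = 2440 + 426.2 = 2866.2 km = 2.8662×10⁶ m.
r₂ = 2440 + 10680 = 13120 km = 1.3120×10⁷ m.
Transfer ellipse a_t = (r₁ + r₂)/2 = 7.993×10⁶ m.
At r₁: circular v_c1 = √(μ/r₁) = 2772 m/s; transfer-periherm v_p = √[μ(2/r₁ − 1/a_t)] = 3552 m/s.
At r₂: circular v_c2 = √(μ/r₂) = 1296 m/s; transfer-apoherm v_a = √[μ(2/r₂ − 1/a_t)] = 776.0 m/s.
Δv₂ = v_c2 − v_a = 519.9 m/s.

Δv ≈ 520 m/s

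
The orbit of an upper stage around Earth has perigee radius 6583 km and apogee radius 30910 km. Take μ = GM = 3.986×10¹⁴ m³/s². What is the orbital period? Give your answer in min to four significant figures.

Semi-major axis a = (r_p + r_a)/2 = (6583.0 + 30910)/2 = 18746 km = 1.875×10⁷ m.
By Kepler's third law T = 2π√(a³/μ) = 2π × 4.065×10³ = 2.554×10⁴ s.
= 425.7 min.

T ≈ 425.7 min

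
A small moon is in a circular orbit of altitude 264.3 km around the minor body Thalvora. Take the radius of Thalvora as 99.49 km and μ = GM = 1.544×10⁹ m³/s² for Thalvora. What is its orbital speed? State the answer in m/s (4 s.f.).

v ≈ 65.15 m/s

r = 99.49 + 264.3 = 363.79 km = 3.6379×10⁵ m.
For a circular orbit v = √(μ/r) = √(1.544×10⁹ / 3.638×10⁵) = √(4.244×10³) = 65.15 m/s.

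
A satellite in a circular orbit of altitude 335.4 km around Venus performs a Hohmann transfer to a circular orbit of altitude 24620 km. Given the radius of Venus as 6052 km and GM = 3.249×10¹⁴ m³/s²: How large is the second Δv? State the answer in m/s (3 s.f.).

r₁ = 6052 + 335.4 = 6387.4 km = 6.3874×10⁶ m.
r₂ = 6052 + 24620 = 30672 km = 3.0672×10⁷ m.
Transfer ellipse a_t = (r₁ + r₂)/2 = 1.853×10⁷ m.
At r₁: circular v_c1 = √(μ/r₁) = 7132 m/s; transfer-periapsis v_p = √[μ(2/r₁ − 1/a_t)] = 9176 m/s.
At r₂: circular v_c2 = √(μ/r₂) = 3255 m/s; transfer-apoapsis v_a = √[μ(2/r₂ − 1/a_t)] = 1911 m/s.
Δv₂ = v_c2 − v_a = 1344 m/s.

Δv ≈ 1340 m/s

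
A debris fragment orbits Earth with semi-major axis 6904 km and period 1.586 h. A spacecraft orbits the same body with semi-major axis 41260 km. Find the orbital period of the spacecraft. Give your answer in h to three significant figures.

T₂ ≈ 23.2 h

Kepler's third law: T² ∝ a³, so T₂ = T₁ (a₂/a₁)^(3/2).
a₂/a₁ = 5.976, (a₂/a₁)^(3/2) = 14.61.
T₂ = 1.586 × 14.61 = 23.17 h.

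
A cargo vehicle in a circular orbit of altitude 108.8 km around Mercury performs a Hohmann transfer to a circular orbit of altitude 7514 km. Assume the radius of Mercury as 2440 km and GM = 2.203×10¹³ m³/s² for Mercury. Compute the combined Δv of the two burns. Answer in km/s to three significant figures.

Δv_total ≈ 1.31 km/s

r₁ = 2440 + 108.8 = 2548.8 km = 2.5488×10⁶ m.
r₂ = 2440 + 7514 = 9954.0 km = 9.9540×10⁶ m.
Transfer ellipse a_t = (r₁ + r₂)/2 = 6.251×10⁶ m.
At r₁: circular v_c1 = √(μ/r₁) = 2940 m/s; transfer-periherm v_p = √[μ(2/r₁ − 1/a_t)] = 3710 m/s.
Δv₁ = v_p − v_c1 = 769.8 m/s.
At r₂: circular v_c2 = √(μ/r₂) = 1488 m/s; transfer-apoherm v_a = √[μ(2/r₂ − 1/a_t)] = 949.9 m/s.
Δv₂ = v_c2 − v_a = 537.8 m/s.
Total Δv = Δv₁ + Δv₂ = 1308 m/s = 1.308 km/s.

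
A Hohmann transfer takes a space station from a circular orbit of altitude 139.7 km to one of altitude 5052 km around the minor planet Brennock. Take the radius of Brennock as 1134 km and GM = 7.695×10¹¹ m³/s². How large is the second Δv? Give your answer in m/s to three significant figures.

Δv ≈ 147 m/s

r₁ = 1134 + 139.7 = 1273.7 km = 1.2737×10⁶ m.
r₂ = 1134 + 5052 = 6186.0 km = 6.1860×10⁶ m.
Transfer ellipse a_t = (r₁ + r₂)/2 = 3.730×10⁶ m.
At r₁: circular v_c1 = √(μ/r₁) = 777.3 m/s; transfer-periapsis v_p = √[μ(2/r₁ − 1/a_t)] = 1001 m/s.
At r₂: circular v_c2 = √(μ/r₂) = 352.7 m/s; transfer-apoapsis v_a = √[μ(2/r₂ − 1/a_t)] = 206.1 m/s.
Δv₂ = v_c2 − v_a = 146.6 m/s.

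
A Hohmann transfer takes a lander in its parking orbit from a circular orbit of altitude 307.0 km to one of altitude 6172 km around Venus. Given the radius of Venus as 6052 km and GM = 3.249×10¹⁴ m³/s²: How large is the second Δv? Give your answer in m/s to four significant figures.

r₁ = 6052 + 307.0 = 6359.0 km = 6.3590×10⁶ m.
r₂ = 6052 + 6172 = 12224 km = 1.2224×10⁷ m.
Transfer ellipse a_t = (r₁ + r₂)/2 = 9.292×10⁶ m.
At r₁: circular v_c1 = √(μ/r₁) = 7148 m/s; transfer-periapsis v_p = √[μ(2/r₁ − 1/a_t)] = 8199 m/s.
At r₂: circular v_c2 = √(μ/r₂) = 5155 m/s; transfer-apoapsis v_a = √[μ(2/r₂ − 1/a_t)] = 4265 m/s.
Δv₂ = v_c2 − v_a = 890.5 m/s.

Δv ≈ 890.5 m/s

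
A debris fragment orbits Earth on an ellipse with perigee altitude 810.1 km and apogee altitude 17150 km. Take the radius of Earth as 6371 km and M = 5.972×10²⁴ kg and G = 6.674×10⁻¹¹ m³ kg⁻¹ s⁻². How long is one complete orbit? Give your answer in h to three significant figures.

T ≈ 5.26 h

μ = GM = 6.674×10⁻¹¹ × 5.972×10²⁴ = 3.986×10¹⁴ m³/s².
r_p = 6371 + 810.1 = 7181.1 km = 7.1811×10⁶ m.
r_a = 6371 + 17150 = 23521 km = 2.3521×10⁷ m.
Semi-major axis a = (r_p + r_a)/2 = (7181.1 + 23521)/2 = 15351 km = 1.535×10⁷ m.
By Kepler's third law T = 2π√(a³/μ) = 2π × 3.013×10³ = 1.893×10⁴ s.
= 5.258 h.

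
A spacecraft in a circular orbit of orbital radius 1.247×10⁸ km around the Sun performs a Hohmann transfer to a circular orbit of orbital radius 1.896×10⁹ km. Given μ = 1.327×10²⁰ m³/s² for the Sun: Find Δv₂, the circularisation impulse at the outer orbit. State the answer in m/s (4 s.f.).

r₁ = 1.247×10⁸ km = 1.247×10¹¹ m.
r₂ = 1.896×10⁹ km = 1.896×10¹² m.
Transfer ellipse a_t = (r₁ + r₂)/2 = 1.010×10¹² m.
At r₁: circular v_c1 = √(μ/r₁) = 32620 m/s; transfer-perihelion v_p = √[μ(2/r₁ − 1/a_t)] = 44690 m/s.
At r₂: circular v_c2 = √(μ/r₂) = 8366 m/s; transfer-aphelion v_a = √[μ(2/r₂ − 1/a_t)] = 2939 m/s.
Δv₂ = v_c2 − v_a = 5427 m/s.

Δv ≈ 5427 m/s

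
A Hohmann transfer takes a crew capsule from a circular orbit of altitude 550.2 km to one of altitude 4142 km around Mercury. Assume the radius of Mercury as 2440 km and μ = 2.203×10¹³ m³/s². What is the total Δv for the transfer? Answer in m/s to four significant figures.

r₁ = 2440 + 550.2 = 2990.2 km = 2.9902×10⁶ m.
r₂ = 2440 + 4142 = 6582.0 km = 6.5820×10⁶ m.
Transfer ellipse a_t = (r₁ + r₂)/2 = 4.786×10⁶ m.
At r₁: circular v_c1 = √(μ/r₁) = 2714 m/s; transfer-periherm v_p = √[μ(2/r₁ − 1/a_t)] = 3183 m/s.
Δv₁ = v_p − v_c1 = 468.8 m/s.
At r₂: circular v_c2 = √(μ/r₂) = 1829 m/s; transfer-apoherm v_a = √[μ(2/r₂ − 1/a_t)] = 1446 m/s.
Δv₂ = v_c2 − v_a = 383.4 m/s.
Total Δv = Δv₁ + Δv₂ = 852.2 m/s.

Δv_total ≈ 852.2 m/s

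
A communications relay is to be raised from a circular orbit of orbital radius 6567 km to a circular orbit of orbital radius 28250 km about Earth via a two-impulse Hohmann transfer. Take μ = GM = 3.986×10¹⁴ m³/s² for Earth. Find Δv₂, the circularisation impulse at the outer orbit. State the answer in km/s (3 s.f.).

r₁ = 6567 km = 6.567×10⁶ m.
r₂ = 28250 km = 2.825×10⁷ m.
Transfer ellipse a_t = (r₁ + r₂)/2 = 1.741×10⁷ m.
At r₁: circular v_c1 = √(μ/r₁) = 7791 m/s; transfer-perigee v_p = √[μ(2/r₁ − 1/a_t)] = 9925 m/s.
At r₂: circular v_c2 = √(μ/r₂) = 3756 m/s; transfer-apogee v_a = √[μ(2/r₂ − 1/a_t)] = 2307 m/s.
Δv₂ = v_c2 − v_a = 1449 m/s.
= 1.449 km/s.

Δv ≈ 1.45 km/s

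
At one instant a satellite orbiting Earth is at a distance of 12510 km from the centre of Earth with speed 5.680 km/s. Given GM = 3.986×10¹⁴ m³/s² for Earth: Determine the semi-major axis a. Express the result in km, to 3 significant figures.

r = 1.251×10⁷ m.
Specific orbital energy ε = v²/2 − μ/r = (5680)²/2 − 3.986×10¹⁴/1.251×10⁷ = -1.573×10⁷ J/kg.
Since ε = −μ/(2a), a = −μ/(2ε) = 1.267×10⁷ m = 12669 km.

a ≈ 12700 km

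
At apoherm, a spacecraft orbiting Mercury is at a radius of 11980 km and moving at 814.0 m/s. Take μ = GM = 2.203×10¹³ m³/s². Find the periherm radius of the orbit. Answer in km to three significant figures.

periherm radius ≈ 2630 km

r_a = 1.198×10⁷ m.
Specific energy ε = v²/2 − μ/r = -1.508×10⁶ J/kg, so a = −μ/(2ε) = 7.306×10⁶ m.
The apsides satisfy r_p + r_a = 2a, so the periherm radius is 2a − r_a = 2.633×10⁶ m = 2632.6 km.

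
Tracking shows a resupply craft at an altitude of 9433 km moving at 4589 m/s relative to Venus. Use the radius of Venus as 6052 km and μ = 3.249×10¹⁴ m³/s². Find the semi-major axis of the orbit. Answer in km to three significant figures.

a ≈ 15500 km

r = 6052 + 9433 = 15485 km = 1.548×10⁷ m.
Specific orbital energy ε = v²/2 − μ/r = (4589)²/2 − 3.249×10¹⁴/1.548×10⁷ = -1.045×10⁷ J/kg.
Since ε = −μ/(2a), a = −μ/(2ε) = 1.554×10⁷ m = 15542 km.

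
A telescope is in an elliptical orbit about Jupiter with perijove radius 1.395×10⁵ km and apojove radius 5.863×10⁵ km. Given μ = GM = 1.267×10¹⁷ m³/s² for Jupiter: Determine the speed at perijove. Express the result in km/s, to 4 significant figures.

Semi-major axis a = (r_p + r_a)/2 = 3.6290×10⁵ km = 3.629×10⁸ m.
Vis-viva: v² = μ(2/r − 1/a) = 1.267×10¹⁷ × (1.434×10⁻⁸ − 2.756×10⁻⁹) = 1.467×10⁹ m²/s².
v = 38310 m/s = 38.31 km/s.

v ≈ 38.31 km/s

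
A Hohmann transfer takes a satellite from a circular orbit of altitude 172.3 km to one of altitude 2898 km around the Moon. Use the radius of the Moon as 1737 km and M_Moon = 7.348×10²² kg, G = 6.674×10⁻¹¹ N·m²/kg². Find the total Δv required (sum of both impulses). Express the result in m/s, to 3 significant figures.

Δv_total ≈ 548 m/s

μ = GM = 6.674×10⁻¹¹ × 7.348×10²² = 4.904×10¹² m³/s².
r₁ = 1737 + 172.3 = 1909.3 km = 1.9093×10⁶ m.
r₂ = 1737 + 2898 = 4635.0 km = 4.6350×10⁶ m.
Transfer ellipse a_t = (r₁ + r₂)/2 = 3.272×10⁶ m.
At r₁: circular v_c1 = √(μ/r₁) = 1603 m/s; transfer-perilune v_p = √[μ(2/r₁ − 1/a_t)] = 1907 m/s.
Δv₁ = v_p − v_c1 = 304.8 m/s.
At r₂: circular v_c2 = √(μ/r₂) = 1029 m/s; transfer-apolune v_a = √[μ(2/r₂ − 1/a_t)] = 785.7 m/s.
Δv₂ = v_c2 − v_a = 242.9 m/s.
Total Δv = Δv₁ + Δv₂ = 547.7 m/s.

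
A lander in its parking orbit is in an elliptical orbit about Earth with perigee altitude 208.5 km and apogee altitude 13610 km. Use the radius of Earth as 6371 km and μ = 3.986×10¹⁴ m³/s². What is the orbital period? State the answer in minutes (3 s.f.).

T ≈ 254 minutes

r_p = 6371 + 208.5 = 6579.5 km = 6.5795×10⁶ m.
r_a = 6371 + 13610 = 19981 km = 1.9981×10⁷ m.
Semi-major axis a = (r_p + r_a)/2 = (6579.5 + 19981)/2 = 13280 km = 1.328×10⁷ m.
By Kepler's third law T = 2π√(a³/μ) = 2π × 2.424×10³ = 1.523×10⁴ s.
= 253.8 minutes.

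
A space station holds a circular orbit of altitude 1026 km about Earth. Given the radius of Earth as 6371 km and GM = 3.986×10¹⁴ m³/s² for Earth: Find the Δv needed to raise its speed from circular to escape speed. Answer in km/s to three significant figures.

r = 6371 + 1026 = 7397.0 km = 7.3970×10⁶ m.
Circular speed v_c = √(μ/r) = 7341 m/s.
Escape speed v_esc = √(2μ/r) = √2 × v_c = 10380 m/s.
Δv = v_esc − v_c = 3041 m/s = 3.041 km/s.

Δv ≈ 3.04 km/s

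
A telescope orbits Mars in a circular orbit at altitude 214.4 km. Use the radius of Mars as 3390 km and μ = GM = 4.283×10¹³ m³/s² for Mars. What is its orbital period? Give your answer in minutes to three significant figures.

T ≈ 109 minutes

r = 3390 + 214.4 = 3604.4 km = 3.6044×10⁶ m.
Kepler's third law: T = 2π√(r³/μ) = 2π√((3.604×10⁶)³ / 4.283×10¹³).
r³/μ = 1.093×10⁶ s², so T = 2π × 1.046×10³ = 6.570×10³ s.
Converting: 6.570×10³ s ÷ 60.00 = 109.5 minutes.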